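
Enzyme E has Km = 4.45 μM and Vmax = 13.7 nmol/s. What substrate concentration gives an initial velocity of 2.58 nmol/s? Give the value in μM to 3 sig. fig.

1.03 μM

The required fractional saturation is v/Vmax = 2.58/13.7 = 0.1883.
Then [S]/(Km+[S]) = 0.1883 ⇒ [S] = 4.45 × 0.1883/(1 − 0.1883) = 1.03 μM.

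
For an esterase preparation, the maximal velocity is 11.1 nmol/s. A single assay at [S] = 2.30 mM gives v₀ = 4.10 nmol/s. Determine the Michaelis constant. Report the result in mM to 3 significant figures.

From v = Vmax[S]/(Km+[S]), Km = [S](Vmax − v)/v.
Km = 2.30 × (11.1 − 4.10) / 4.10 = 16.10/4.10 = 3.93 mM.

3.93 mM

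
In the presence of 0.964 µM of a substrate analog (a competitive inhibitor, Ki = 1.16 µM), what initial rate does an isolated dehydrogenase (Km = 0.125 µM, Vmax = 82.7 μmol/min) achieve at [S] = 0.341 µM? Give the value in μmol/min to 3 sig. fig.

49.5 μmol/min

α = 1 + [I]/Ki = 1 + 0.964/1.16 = 1.831.
For a competitive inhibitor, Vmax is unchanged and the apparent Km becomes α·Km: Km,app = 0.229 µM, Vmax,app = 82.7 μmol/min.
v = Vmax,app·[S]/(Km,app + [S]) = 82.7 × 0.341/(0.229 + 0.341) = 49.5 μmol/min.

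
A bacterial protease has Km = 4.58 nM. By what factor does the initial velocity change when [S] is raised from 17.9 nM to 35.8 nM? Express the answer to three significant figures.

Since Vmax cancels, v₂/v₁ = [S]₂(Km+[S]₁) / [S]₁(Km+[S]₂).
= 35.8×(4.58+17.9) / (17.9×(4.58+35.8)) = 804.8/722.8 = 1.11.

1.11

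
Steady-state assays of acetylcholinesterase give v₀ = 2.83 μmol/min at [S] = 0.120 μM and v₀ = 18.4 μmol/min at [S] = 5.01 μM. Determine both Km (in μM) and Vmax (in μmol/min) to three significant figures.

From v = Vmax[S]/(Km+[S]), each point gives Vmax = v(Km+[S])/[S].
Equating: 2.83(Km+0.120)/0.120 = 18.4(Km+5.01)/5.01.
23.58·Km + 2.83 = 3.673·Km + 18.4, so (23.58 − 3.673)·Km = 18.4 − 2.83.
Km = 15.57/19.91 = 0.782 μM; then Vmax = 2.83(0.782+0.120)/0.120 = 21.3 μmol/min.

Km = 0.782 μM; Vmax = 21.3 μmol/min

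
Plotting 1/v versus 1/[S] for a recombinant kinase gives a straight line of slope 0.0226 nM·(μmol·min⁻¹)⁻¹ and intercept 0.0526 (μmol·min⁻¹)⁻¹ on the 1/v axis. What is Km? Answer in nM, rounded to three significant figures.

0.430 nM

y-intercept = 1/Vmax ⇒ Vmax = 19.0 μmol·min⁻¹; slope = Km/Vmax ⇒ Km = slope × Vmax.
Km = 0.0226 × 19.0 = 0.430 nM.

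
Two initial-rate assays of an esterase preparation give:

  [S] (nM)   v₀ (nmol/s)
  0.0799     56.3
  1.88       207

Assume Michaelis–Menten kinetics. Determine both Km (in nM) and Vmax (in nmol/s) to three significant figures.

From v = Vmax[S]/(Km+[S]), each point gives Vmax = v(Km+[S])/[S].
Equating: 56.3(Km+0.0799)/0.0799 = 207(Km+1.88)/1.88.
704.6·Km + 56.3 = 110.1·Km + 207, so (704.6 − 110.1)·Km = 207 − 56.3.
Km = 150.7/594.5 = 0.253 nM; then Vmax = 56.3(0.253+0.0799)/0.0799 = 235 nmol/s.

Km = 0.253 nM; Vmax = 235 nmol/s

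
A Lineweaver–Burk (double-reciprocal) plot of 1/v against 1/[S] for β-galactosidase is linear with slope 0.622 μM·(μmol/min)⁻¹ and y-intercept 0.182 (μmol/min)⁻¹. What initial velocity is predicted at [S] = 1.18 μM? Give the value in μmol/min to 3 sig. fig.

1.41 μmol/min

The y-intercept is 1/Vmax, so Vmax = 1/0.182 = 5.49 μmol/min.
The slope is Km/Vmax, so Km = 0.622 × 5.49 = 3.42 μM.
Then v = 5.49 × 1.18/(3.42 + 1.18) = 1.41 μmol/min.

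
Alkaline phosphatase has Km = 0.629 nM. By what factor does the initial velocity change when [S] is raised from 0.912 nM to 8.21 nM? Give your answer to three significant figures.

1.57

The fractional saturations are [S]/(Km+[S]) = 0.912/1.541 = 0.5918 and 8.21/8.839 = 0.9288.
v₂/v₁ is just their ratio: 0.9288/0.5918 = 1.57.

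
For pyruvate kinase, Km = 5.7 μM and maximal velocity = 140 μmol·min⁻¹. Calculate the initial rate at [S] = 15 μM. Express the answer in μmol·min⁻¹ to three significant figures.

[S]/(Km+[S]) = 15/20.70 = 0.7246, the fractional saturation.
v = 0.7246 × Vmax = 0.7246 × 140 = 101 μmol·min⁻¹.

101 μmol·min⁻¹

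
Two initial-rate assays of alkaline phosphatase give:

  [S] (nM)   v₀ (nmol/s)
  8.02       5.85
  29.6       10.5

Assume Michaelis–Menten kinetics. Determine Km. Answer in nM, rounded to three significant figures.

12.4 nM

From v = Vmax[S]/(Km+[S]), each point gives Vmax = v(Km+[S])/[S].
Equating: 5.85(Km+8.02)/8.02 = 10.5(Km+29.6)/29.6.
0.7294·Km + 5.85 = 0.3547·Km + 10.5, so (0.7294 − 0.3547)·Km = 10.5 − 5.85.
Km = 4.650/0.3747 = 12.4 nM; then Vmax = 5.85(12.4+8.02)/8.02 = 14.9 nmol/s.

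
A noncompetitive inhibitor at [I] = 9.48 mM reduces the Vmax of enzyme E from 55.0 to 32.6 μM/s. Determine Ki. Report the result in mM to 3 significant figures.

Noncompetitive: Vmax,app = Vmax/α with α = 1 + [I]/Ki.
α = Vmax/Vmax,app = 55.0/32.6 = 1.687.
Since α = 1 + [I]/Ki, [I]/Ki = 1.687 − 1 = 0.6871 and Ki = 9.48/0.6871 = 13.8 mM.

13.8 mM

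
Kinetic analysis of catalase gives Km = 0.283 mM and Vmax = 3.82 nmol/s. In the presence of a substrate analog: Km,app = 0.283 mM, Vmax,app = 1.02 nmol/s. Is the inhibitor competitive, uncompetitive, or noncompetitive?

noncompetitive

Vmax decreases (3.82 → 1.02 nmol/s) while Km is unchanged — pure noncompetitive inhibition.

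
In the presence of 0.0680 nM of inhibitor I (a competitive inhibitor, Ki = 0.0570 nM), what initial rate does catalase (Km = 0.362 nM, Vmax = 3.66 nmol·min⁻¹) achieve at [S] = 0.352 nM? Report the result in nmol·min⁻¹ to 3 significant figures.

With α = 1 + [I]/Ki = 1 + 0.0680/0.0570 = 2.193, the competitive rate law is v = Vmax[S] / (αKm + [S]).
v = 3.66×0.352 / (2.193×0.362 + 0.352) = 1.288/1.146 = 1.12 nmol·min⁻¹.

1.12 nmol·min⁻¹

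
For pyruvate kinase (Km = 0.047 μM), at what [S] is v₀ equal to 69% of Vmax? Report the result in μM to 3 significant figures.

v/Vmax = [S]/(Km+[S]) = 0.69, so [S] = Km·0.69/(1 − 0.69) = 0.047 × 2.226.
[S] = 0.105 μM.

0.105 μM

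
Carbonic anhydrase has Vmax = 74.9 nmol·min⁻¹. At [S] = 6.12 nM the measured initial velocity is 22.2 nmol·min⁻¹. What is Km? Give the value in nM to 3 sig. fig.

14.5 nM

From v = Vmax[S]/(Km+[S]), Km = [S](Vmax − v)/v.
Km = 6.12 × (74.9 − 22.2) / 22.2 = 322.5/22.2 = 14.5 nM.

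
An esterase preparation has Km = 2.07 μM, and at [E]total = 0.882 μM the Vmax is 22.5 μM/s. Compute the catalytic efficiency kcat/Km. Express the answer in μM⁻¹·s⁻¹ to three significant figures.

kcat = Vmax/[E]total = 22.5/0.882 = 25.5 s⁻¹.
kcat/Km = 25.5/2.07 = 12.3 μM⁻¹·s⁻¹.

12.3 μM⁻¹·s⁻¹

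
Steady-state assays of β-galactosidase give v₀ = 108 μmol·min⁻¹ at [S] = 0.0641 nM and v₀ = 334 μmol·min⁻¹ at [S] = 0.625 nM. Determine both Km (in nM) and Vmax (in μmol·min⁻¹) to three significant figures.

Km = 0.196 nM; Vmax = 439 μmol·min⁻¹

From v = Vmax[S]/(Km+[S]), each point gives Vmax = v(Km+[S])/[S].
Equating: 108(Km+0.0641)/0.0641 = 334(Km+0.625)/0.625.
1685·Km + 108 = 534.4·Km + 334, so (1685 − 534.4)·Km = 334 − 108.
Km = 226.0/1150 = 0.196 nM; then Vmax = 108(0.196+0.0641)/0.0641 = 439 μmol·min⁻¹.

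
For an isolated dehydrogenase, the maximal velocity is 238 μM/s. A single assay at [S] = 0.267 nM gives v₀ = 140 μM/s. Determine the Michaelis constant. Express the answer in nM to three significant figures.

0.187 nM

From v = Vmax[S]/(Km+[S]), Km = [S](Vmax − v)/v.
Km = 0.267 × (238 − 140) / 140 = 26.17/140 = 0.187 nM.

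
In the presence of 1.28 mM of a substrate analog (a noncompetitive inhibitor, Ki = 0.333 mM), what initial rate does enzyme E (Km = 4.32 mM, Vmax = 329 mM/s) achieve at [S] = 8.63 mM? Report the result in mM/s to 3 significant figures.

45.3 mM/s

α = 1 + [I]/Ki = 1 + 1.28/0.333 = 4.844.
For a noncompetitive inhibitor, Vmax is reduced to Vmax/α while Km is unchanged: Km,app = 4.32 mM, Vmax,app = 67.9 mM/s.
v = Vmax,app·[S]/(Km,app + [S]) = 67.9 × 8.63/(4.32 + 8.63) = 45.3 mM/s.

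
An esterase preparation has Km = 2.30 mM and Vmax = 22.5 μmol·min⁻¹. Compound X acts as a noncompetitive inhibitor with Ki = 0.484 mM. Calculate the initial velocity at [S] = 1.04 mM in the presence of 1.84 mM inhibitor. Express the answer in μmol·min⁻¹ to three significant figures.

1.46 μmol·min⁻¹

α = 1 + [I]/Ki = 1 + 1.84/0.484 = 4.802.
For a noncompetitive inhibitor, Vmax is reduced to Vmax/α while Km is unchanged: Km,app = 2.30 mM, Vmax,app = 4.69 μmol·min⁻¹.
v = Vmax,app·[S]/(Km,app + [S]) = 4.69 × 1.04/(2.30 + 1.04) = 1.46 μmol·min⁻¹.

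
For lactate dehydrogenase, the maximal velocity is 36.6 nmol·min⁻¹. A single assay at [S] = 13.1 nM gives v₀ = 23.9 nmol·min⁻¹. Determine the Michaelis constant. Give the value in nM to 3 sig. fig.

From v = Vmax[S]/(Km+[S]), Km = [S](Vmax − v)/v.
Km = 13.1 × (36.6 − 23.9) / 23.9 = 166.4/23.9 = 6.96 nM.

6.96 nM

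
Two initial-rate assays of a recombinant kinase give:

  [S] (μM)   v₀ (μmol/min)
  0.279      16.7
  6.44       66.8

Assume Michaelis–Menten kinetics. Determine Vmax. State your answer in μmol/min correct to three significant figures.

77.3 μmol/min

From v = Vmax[S]/(Km+[S]), each point gives Vmax = v(Km+[S])/[S].
Equating: 16.7(Km+0.279)/0.279 = 66.8(Km+6.44)/6.44.
59.86·Km + 16.7 = 10.37·Km + 66.8, so (59.86 − 10.37)·Km = 66.8 − 16.7.
Km = 50.10/49.48 = 1.01 μM; then Vmax = 16.7(1.01+0.279)/0.279 = 77.3 μmol/min.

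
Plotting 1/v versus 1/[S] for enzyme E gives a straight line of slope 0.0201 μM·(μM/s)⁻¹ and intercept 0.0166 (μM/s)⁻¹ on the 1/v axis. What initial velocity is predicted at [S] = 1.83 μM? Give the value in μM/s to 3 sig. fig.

36.3 μM/s

The y-intercept is 1/Vmax, so Vmax = 1/0.0166 = 60.2 μM/s.
The slope is Km/Vmax, so Km = 0.0201 × 60.2 = 1.21 μM.
Then v = 60.2 × 1.83/(1.21 + 1.83) = 36.3 μM/s.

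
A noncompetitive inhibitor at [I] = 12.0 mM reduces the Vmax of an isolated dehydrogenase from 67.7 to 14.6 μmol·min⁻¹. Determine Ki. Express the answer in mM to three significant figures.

Noncompetitive: Vmax,app = Vmax/α with α = 1 + [I]/Ki.
α = Vmax/Vmax,app = 67.7/14.6 = 4.637.
Ki = [I]/(α − 1) = 12.0/3.637 = 3.30 mM.

3.30 mM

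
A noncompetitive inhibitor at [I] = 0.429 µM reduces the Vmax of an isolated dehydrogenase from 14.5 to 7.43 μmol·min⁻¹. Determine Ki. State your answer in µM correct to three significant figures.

Noncompetitive: Vmax,app = Vmax/α with α = 1 + [I]/Ki.
α = Vmax/Vmax,app = 14.5/7.43 = 1.952.
Since α = 1 + [I]/Ki, [I]/Ki = 1.952 − 1 = 0.9515 and Ki = 0.429/0.9515 = 0.451 µM.

0.451 µM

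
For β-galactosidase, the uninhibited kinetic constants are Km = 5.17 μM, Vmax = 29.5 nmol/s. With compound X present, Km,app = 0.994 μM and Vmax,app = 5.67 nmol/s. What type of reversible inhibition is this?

uncompetitive

Both Km and Vmax decrease by the same factor (~5.20-fold) — characteristic of uncompetitive inhibition.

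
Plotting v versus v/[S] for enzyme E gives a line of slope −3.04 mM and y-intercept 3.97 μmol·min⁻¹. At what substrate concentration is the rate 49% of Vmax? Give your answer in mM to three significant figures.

The Eadie–Hofstee slope gives Km = 3.04 mM (slope = −Km).
v/Vmax = [S]/(Km+[S]) = 0.49 ⇒ [S] = Km·0.49/(1−0.49) = 3.04 × 0.9608 = 2.92 mM.

2.92 mM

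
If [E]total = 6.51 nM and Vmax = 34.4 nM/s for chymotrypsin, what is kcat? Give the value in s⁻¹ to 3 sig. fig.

kcat = Vmax/[E]total = 34.4 nM/s / 6.51 nM = 5.28 s⁻¹.

5.28 s⁻¹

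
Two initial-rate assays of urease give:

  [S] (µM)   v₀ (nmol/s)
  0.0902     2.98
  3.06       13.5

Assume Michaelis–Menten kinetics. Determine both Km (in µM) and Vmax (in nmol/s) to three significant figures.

Km = 0.367 µM; Vmax = 15.1 nmol/s

From v = Vmax[S]/(Km+[S]), each point gives Vmax = v(Km+[S])/[S].
Equating: 2.98(Km+0.0902)/0.0902 = 13.5(Km+3.06)/3.06.
33.04·Km + 2.98 = 4.412·Km + 13.5, so (33.04 − 4.412)·Km = 13.5 − 2.98.
Km = 10.52/28.63 = 0.367 µM; then Vmax = 2.98(0.367+0.0902)/0.0902 = 15.1 nmol/s.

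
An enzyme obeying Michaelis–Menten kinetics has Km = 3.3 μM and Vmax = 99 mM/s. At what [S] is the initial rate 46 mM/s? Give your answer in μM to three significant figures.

2.86 μM

The required fractional saturation is v/Vmax = 46/99 = 0.4646.
Then [S]/(Km+[S]) = 0.4646 ⇒ [S] = 3.3 × 0.4646/(1 − 0.4646) = 2.86 μM.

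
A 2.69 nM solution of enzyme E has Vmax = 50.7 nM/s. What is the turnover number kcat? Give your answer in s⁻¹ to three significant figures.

kcat = Vmax/[E]total = 50.7 nM/s / 2.69 nM = 18.8 s⁻¹.

18.8 s⁻¹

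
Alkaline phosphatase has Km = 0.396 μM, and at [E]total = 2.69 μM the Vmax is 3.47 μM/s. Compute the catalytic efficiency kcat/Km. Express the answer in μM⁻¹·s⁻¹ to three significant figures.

kcat = Vmax/[E]total = 3.47/2.69 = 1.29 s⁻¹.
kcat/Km = 1.29/0.396 = 3.26 μM⁻¹·s⁻¹.

3.26 μM⁻¹·s⁻¹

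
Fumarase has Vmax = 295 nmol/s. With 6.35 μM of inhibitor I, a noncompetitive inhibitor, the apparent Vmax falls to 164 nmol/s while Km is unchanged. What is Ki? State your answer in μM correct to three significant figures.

Noncompetitive: Vmax,app = Vmax/α with α = 1 + [I]/Ki.
α = Vmax/Vmax,app = 295/164 = 1.799.
Ki = [I]/(α − 1) = 6.35/0.7988 = 7.95 μM.

7.95 μM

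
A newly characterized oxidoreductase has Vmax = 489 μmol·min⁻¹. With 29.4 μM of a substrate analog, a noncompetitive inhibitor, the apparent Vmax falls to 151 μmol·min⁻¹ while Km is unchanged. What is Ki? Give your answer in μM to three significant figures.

Noncompetitive: Vmax,app = Vmax/α with α = 1 + [I]/Ki.
α = Vmax/Vmax,app = 489/151 = 3.238.
Since α = 1 + [I]/Ki, [I]/Ki = 3.238 − 1 = 2.238 and Ki = 29.4/2.238 = 13.1 μM.

13.1 μM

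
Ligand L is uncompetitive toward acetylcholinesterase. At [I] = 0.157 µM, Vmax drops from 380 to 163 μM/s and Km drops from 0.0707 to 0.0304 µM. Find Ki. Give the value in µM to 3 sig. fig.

0.118 µM

Uncompetitive: Vmax,app = Vmax/α (and Km,app = Km/α) with α = 1 + [I]/Ki.
α = Vmax/Vmax,app = 380/163 = 2.331.
Ki = [I]/(α − 1) = 0.157/1.331 = 0.118 µM.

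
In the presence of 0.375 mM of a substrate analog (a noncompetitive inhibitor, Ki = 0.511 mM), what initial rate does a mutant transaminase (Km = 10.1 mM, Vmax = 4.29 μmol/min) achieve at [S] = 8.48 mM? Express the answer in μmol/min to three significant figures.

α = 1 + [I]/Ki = 1 + 0.375/0.511 = 1.734.
For a noncompetitive inhibitor, Vmax is reduced to Vmax/α while Km is unchanged: Km,app = 10.1 mM, Vmax,app = 2.47 μmol/min.
v = Vmax,app·[S]/(Km,app + [S]) = 2.47 × 8.48/(10.1 + 8.48) = 1.13 μmol/min.

1.13 μmol/min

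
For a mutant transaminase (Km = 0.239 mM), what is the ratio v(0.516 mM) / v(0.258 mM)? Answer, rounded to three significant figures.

1.32

Since Vmax cancels, v₂/v₁ = [S]₂(Km+[S]₁) / [S]₁(Km+[S]₂).
= 0.516×(0.239+0.258) / (0.258×(0.239+0.516)) = 0.2565/0.1948 = 1.32.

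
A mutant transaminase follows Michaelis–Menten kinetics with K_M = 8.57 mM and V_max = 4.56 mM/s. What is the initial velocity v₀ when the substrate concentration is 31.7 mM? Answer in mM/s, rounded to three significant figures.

3.59 mM/s

v = Vmax·[S]/(Km + [S]) = 4.56 × 31.7 / (8.57 + 31.7)
  = 144.6 / 40.27 = 3.59 mM/s.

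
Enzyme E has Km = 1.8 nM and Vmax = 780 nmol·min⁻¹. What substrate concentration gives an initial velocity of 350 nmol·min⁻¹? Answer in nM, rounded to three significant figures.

The required fractional saturation is v/Vmax = 350/780 = 0.4487.
Then [S]/(Km+[S]) = 0.4487 ⇒ [S] = 1.8 × 0.4487/(1 − 0.4487) = 1.47 nM.

1.47 nM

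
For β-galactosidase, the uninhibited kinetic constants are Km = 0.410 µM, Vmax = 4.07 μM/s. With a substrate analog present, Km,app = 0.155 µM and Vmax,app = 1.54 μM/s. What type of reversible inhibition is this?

Both Km and Vmax decrease by the same factor (~2.64-fold) — characteristic of uncompetitive inhibition.

uncompetitive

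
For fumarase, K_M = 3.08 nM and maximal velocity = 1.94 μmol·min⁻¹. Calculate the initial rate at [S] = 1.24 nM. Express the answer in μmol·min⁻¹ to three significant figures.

v = Vmax·[S]/(Km + [S]) = 1.94 × 1.24 / (3.08 + 1.24)
  = 2.406 / 4.320 = 0.557 μmol·min⁻¹.

0.557 μmol·min⁻¹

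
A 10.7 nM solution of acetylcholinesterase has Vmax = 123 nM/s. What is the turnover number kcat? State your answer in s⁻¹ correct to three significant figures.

kcat = Vmax/[E]total = 123 nM/s / 10.7 nM = 11.5 s⁻¹.

11.5 s⁻¹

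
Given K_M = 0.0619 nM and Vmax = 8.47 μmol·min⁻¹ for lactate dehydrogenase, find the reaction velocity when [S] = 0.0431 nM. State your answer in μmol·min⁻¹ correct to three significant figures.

[S]/(Km+[S]) = 0.0431/0.1050 = 0.4105, the fractional saturation.
v = 0.4105 × Vmax = 0.4105 × 8.47 = 3.48 μmol·min⁻¹.

3.48 μmol·min⁻¹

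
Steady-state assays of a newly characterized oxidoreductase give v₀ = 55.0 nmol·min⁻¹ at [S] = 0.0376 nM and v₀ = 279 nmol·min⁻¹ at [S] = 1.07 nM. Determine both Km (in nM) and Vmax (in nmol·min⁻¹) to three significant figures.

Km = 0.186 nM; Vmax = 328 nmol·min⁻¹

In reciprocal form, 1/v = (Km/Vmax)·(1/[S]) + 1/Vmax. The two points give (1/[S], 1/v) = (26.60, 0.01818) and (0.9346, 0.003584).
Slope = (0.01818 − 0.003584)/(26.60 − 0.9346) = 0.0005689; intercept = 0.01818 − 0.0005689×26.60 = 0.003053.
Vmax = 1/intercept = 328 nmol·min⁻¹; Km = slope × Vmax = 0.0005689 × 328 = 0.186 nM.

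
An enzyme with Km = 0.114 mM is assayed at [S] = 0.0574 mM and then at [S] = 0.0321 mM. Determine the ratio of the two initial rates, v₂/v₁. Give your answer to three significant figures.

0.656

Since Vmax cancels, v₂/v₁ = [S]₂(Km+[S]₁) / [S]₁(Km+[S]₂).
= 0.0321×(0.114+0.0574) / (0.0574×(0.114+0.0321)) = 0.005502/0.008386 = 0.656.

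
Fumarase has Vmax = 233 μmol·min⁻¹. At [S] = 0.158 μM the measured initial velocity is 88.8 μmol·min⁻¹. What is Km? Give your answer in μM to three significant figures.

0.257 μM

v/Vmax = 88.8/233 = 0.3811 = [S]/(Km+[S]).
So Km + [S] = [S]/0.3811 = 0.4146 μM, giving Km = 0.4146 − 0.158 = 0.257 μM.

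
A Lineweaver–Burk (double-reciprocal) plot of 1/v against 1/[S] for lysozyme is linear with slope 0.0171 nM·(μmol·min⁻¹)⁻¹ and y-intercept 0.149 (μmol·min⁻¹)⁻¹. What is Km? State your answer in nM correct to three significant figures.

y-intercept = 1/Vmax ⇒ Vmax = 6.71 μmol·min⁻¹; slope = Km/Vmax ⇒ Km = slope × Vmax.
Km = 0.0171 × 6.71 = 0.115 nM.

0.115 nM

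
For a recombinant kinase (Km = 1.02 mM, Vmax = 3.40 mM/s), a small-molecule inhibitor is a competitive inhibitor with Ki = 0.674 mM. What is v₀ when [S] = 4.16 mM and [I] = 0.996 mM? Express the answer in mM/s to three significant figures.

With α = 1 + [I]/Ki = 1 + 0.996/0.674 = 2.478, the competitive rate law is v = Vmax[S] / (αKm + [S]).
v = 3.40×4.16 / (2.478×1.02 + 4.16) = 14.14/6.687 = 2.12 mM/s.

2.12 mM/s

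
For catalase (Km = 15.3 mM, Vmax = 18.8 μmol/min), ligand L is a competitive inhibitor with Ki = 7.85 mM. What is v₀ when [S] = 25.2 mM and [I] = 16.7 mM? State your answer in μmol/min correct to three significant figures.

6.49 μmol/min

α = 1 + [I]/Ki = 1 + 16.7/7.85 = 3.127.
For a competitive inhibitor, Vmax is unchanged and the apparent Km becomes α·Km: Km,app = 47.8 mM, Vmax,app = 18.8 μmol/min.
v = Vmax,app·[S]/(Km,app + [S]) = 18.8 × 25.2/(47.8 + 25.2) = 6.49 μmol/min.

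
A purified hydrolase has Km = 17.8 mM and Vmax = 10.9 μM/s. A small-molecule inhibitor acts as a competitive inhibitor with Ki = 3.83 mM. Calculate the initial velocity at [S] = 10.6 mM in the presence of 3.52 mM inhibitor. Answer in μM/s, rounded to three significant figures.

2.58 μM/s

α = 1 + [I]/Ki = 1 + 3.52/3.83 = 1.919.
For a competitive inhibitor, Vmax is unchanged and the apparent Km becomes α·Km: Km,app = 34.2 mM, Vmax,app = 10.9 μM/s.
v = Vmax,app·[S]/(Km,app + [S]) = 10.9 × 10.6/(34.2 + 10.6) = 2.58 μM/s.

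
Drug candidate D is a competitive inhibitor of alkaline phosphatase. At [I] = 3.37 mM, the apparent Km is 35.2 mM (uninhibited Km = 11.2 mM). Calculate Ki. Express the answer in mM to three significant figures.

1.57 mM

Competitive: Km,app = α·Km with α = 1 + [I]/Ki.
α = Km,app/Km = 35.2/11.2 = 3.143.
Since α = 1 + [I]/Ki, [I]/Ki = 3.143 − 1 = 2.143 and Ki = 3.37/2.143 = 1.57 mM.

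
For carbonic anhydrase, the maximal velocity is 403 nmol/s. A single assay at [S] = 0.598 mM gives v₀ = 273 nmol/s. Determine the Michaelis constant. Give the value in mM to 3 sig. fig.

v/Vmax = 273/403 = 0.6774 = [S]/(Km+[S]).
So Km + [S] = [S]/0.6774 = 0.8828 mM, giving Km = 0.8828 − 0.598 = 0.285 mM.

0.285 mM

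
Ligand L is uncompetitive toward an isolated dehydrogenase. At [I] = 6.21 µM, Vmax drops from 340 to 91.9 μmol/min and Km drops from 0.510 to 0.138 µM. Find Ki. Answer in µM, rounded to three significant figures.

Uncompetitive: Vmax,app = Vmax/α (and Km,app = Km/α) with α = 1 + [I]/Ki.
α = Vmax/Vmax,app = 340/91.9 = 3.700.
Ki = [I]/(α − 1) = 6.21/2.700 = 2.30 µM.

2.30 µM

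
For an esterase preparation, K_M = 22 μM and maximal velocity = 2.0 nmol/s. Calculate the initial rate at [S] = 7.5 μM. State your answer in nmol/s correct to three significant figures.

0.508 nmol/s

v = Vmax·[S]/(Km + [S]) = 2.0 × 7.5 / (22 + 7.5)
  = 15.00 / 29.50 = 0.508 nmol/s.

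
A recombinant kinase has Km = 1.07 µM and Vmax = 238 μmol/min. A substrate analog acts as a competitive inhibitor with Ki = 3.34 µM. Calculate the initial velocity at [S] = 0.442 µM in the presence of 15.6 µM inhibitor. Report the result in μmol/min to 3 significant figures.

16.2 μmol/min

With α = 1 + [I]/Ki = 1 + 15.6/3.34 = 5.671, the competitive rate law is v = Vmax[S] / (αKm + [S]).
v = 238×0.442 / (5.671×1.07 + 0.442) = 105.2/6.510 = 16.2 μmol/min.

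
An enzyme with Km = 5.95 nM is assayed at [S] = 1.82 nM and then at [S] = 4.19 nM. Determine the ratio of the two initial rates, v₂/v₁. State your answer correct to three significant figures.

1.76

Since Vmax cancels, v₂/v₁ = [S]₂(Km+[S]₁) / [S]₁(Km+[S]₂).
= 4.19×(5.95+1.82) / (1.82×(5.95+4.19)) = 32.56/18.45 = 1.76.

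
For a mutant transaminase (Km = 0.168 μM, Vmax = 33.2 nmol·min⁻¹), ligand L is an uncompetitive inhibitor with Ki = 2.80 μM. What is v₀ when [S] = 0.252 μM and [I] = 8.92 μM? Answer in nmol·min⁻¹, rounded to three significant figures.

6.84 nmol·min⁻¹

With α = 1 + [I]/Ki = 1 + 8.92/2.80 = 4.186, the uncompetitive rate law is v = (Vmax/α)·[S] / (Km/α + [S]).
v = (33.2/4.186)×0.252 / (0.168/4.186 + 0.252) = 1.999/0.2921 = 6.84 nmol·min⁻¹.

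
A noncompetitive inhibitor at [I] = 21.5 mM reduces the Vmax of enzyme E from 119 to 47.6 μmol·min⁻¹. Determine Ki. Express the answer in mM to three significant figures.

Noncompetitive: Vmax,app = Vmax/α with α = 1 + [I]/Ki.
α = Vmax/Vmax,app = 119/47.6 = 2.500.
Since α = 1 + [I]/Ki, [I]/Ki = 2.500 − 1 = 1.500 and Ki = 21.5/1.500 = 14.3 mM.

14.3 mM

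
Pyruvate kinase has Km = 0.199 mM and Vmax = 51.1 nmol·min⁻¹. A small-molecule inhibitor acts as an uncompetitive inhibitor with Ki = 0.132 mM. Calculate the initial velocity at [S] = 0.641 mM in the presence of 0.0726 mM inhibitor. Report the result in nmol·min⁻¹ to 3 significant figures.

α = 1 + [I]/Ki = 1 + 0.0726/0.132 = 1.550.
For an uncompetitive inhibitor, both parameters are divided by α, giving Vmax/α and Km/α: Km,app = 0.128 mM, Vmax,app = 33.0 nmol·min⁻¹.
v = Vmax,app·[S]/(Km,app + [S]) = 33.0 × 0.641/(0.128 + 0.641) = 27.5 nmol·min⁻¹.

27.5 nmol·min⁻¹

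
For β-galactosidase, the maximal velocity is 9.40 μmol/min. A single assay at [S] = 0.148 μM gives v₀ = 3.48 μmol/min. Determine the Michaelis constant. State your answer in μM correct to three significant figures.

0.252 μM

From v = Vmax[S]/(Km+[S]), Km = [S](Vmax − v)/v.
Km = 0.148 × (9.40 − 3.48) / 3.48 = 0.8762/3.48 = 0.252 μM.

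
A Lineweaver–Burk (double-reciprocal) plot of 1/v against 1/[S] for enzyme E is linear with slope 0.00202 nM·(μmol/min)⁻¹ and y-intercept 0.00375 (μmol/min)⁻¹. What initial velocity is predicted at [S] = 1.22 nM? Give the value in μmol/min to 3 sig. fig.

The y-intercept is 1/Vmax, so Vmax = 1/0.00375 = 267 μmol/min.
The slope is Km/Vmax, so Km = 0.00202 × 267 = 0.539 nM.
Then v = 267 × 1.22/(0.539 + 1.22) = 185 μmol/min.

185 μmol/min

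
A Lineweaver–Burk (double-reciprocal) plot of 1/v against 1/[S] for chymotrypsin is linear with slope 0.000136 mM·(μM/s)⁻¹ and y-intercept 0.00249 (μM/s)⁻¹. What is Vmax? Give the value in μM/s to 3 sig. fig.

402 μM/s

The y-intercept of a Lineweaver–Burk plot equals 1/Vmax, so Vmax = 1/0.00249 = 402 μM/s.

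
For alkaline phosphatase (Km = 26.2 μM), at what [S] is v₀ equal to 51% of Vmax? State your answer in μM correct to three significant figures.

v/Vmax = [S]/(Km+[S]) = 0.51, so [S] = Km·0.51/(1 − 0.51) = 26.2 × 1.041.
[S] = 27.3 μM.

27.3 μM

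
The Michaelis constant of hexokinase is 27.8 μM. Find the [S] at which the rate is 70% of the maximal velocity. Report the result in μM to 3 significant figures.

v/Vmax = [S]/(Km+[S]) = 0.7, so [S] = Km·0.7/(1 − 0.7) = 27.8 × 2.333.
[S] = 64.9 μM.

64.9 μM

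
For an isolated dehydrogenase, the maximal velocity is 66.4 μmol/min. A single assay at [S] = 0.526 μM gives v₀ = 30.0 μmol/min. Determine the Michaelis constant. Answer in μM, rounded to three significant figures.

From v = Vmax[S]/(Km+[S]), Km = [S](Vmax − v)/v.
Km = 0.526 × (66.4 − 30.0) / 30.0 = 19.15/30.0 = 0.638 μM.

0.638 μM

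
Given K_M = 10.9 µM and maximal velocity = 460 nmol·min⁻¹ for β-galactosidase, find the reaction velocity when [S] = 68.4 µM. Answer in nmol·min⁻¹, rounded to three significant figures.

397 nmol·min⁻¹

[S]/(Km+[S]) = 68.4/79.30 = 0.8625, the fractional saturation.
v = 0.8625 × Vmax = 0.8625 × 460 = 397 nmol·min⁻¹.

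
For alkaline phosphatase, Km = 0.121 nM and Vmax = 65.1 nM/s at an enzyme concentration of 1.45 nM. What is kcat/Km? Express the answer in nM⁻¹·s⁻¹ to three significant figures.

371 nM⁻¹·s⁻¹

kcat = Vmax/[E]total = 65.1/1.45 = 44.9 s⁻¹.
kcat/Km = 44.9/0.121 = 371 nM⁻¹·s⁻¹.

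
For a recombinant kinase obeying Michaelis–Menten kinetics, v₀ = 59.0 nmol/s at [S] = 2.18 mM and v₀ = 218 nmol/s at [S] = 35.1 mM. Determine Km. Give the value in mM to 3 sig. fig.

From v = Vmax[S]/(Km+[S]), each point gives Vmax = v(Km+[S])/[S].
Equating: 59.0(Km+2.18)/2.18 = 218(Km+35.1)/35.1.
27.06·Km + 59.0 = 6.211·Km + 218, so (27.06 − 6.211)·Km = 218 − 59.0.
Km = 159.0/20.85 = 7.62 mM; then Vmax = 59.0(7.62+2.18)/2.18 = 265 nmol/s.

7.62 mM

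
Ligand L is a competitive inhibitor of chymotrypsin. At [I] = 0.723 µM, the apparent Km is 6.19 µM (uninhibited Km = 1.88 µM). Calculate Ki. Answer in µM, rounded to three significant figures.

Competitive: Km,app = α·Km with α = 1 + [I]/Ki.
α = Km,app/Km = 6.19/1.88 = 3.293.
Since α = 1 + [I]/Ki, [I]/Ki = 3.293 − 1 = 2.293 and Ki = 0.723/2.293 = 0.315 µM.

0.315 µM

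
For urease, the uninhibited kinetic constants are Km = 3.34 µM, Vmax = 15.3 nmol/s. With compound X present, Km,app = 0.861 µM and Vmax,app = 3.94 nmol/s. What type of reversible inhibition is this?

uncompetitive

Both Km and Vmax decrease by the same factor (~3.88-fold) — characteristic of uncompetitive inhibition.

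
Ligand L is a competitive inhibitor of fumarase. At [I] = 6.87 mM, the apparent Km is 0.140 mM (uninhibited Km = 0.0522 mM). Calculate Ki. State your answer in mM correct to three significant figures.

4.08 mM

Competitive: Km,app = α·Km with α = 1 + [I]/Ki.
α = Km,app/Km = 0.140/0.0522 = 2.682.
Ki = [I]/(α − 1) = 6.87/1.682 = 4.08 mM.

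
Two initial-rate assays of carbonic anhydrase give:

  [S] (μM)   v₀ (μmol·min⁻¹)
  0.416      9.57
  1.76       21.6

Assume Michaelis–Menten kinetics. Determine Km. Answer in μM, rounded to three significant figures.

1.12 μM

From v = Vmax[S]/(Km+[S]), each point gives Vmax = v(Km+[S])/[S].
Equating: 9.57(Km+0.416)/0.416 = 21.6(Km+1.76)/1.76.
23.00·Km + 9.57 = 12.27·Km + 21.6, so (23.00 − 12.27)·Km = 21.6 − 9.57.
Km = 12.03/10.73 = 1.12 μM; then Vmax = 9.57(1.12+0.416)/0.416 = 35.4 μmol·min⁻¹.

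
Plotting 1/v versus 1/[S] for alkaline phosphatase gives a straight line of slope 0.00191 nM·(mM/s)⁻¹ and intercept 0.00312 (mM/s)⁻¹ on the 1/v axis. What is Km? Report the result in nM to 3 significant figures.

0.612 nM

y-intercept = 1/Vmax ⇒ Vmax = 321 mM/s; slope = Km/Vmax ⇒ Km = slope × Vmax.
Km = 0.00191 × 321 = 0.612 nM.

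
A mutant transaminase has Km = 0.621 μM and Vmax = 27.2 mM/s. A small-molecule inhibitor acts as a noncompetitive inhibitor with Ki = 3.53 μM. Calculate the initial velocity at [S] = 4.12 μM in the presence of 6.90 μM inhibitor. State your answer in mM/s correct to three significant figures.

With α = 1 + [I]/Ki = 1 + 6.90/3.53 = 2.955, the noncompetitive rate law is v = (Vmax/α)·[S] / (Km + [S]).
v = (27.2/2.955)×4.12 / (0.621 + 4.12) = 37.93/4.741 = 8.00 mM/s.

8.00 mM/s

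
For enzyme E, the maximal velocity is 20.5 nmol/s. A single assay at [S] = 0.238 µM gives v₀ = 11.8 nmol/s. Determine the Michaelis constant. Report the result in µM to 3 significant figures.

0.175 µM

v/Vmax = 11.8/20.5 = 0.5756 = [S]/(Km+[S]).
So Km + [S] = [S]/0.5756 = 0.4135 µM, giving Km = 0.4135 − 0.238 = 0.175 µM.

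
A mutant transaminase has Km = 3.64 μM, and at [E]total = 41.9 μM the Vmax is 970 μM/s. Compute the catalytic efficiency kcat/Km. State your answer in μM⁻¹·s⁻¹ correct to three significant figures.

kcat = Vmax/[E]total = 970/41.9 = 23.2 s⁻¹.
kcat/Km = 23.2/3.64 = 6.36 μM⁻¹·s⁻¹.

6.36 μM⁻¹·s⁻¹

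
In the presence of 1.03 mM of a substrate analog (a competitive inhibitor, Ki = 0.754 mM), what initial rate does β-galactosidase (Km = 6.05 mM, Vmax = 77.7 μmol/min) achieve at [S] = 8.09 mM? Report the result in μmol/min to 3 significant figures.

28.1 μmol/min

With α = 1 + [I]/Ki = 1 + 1.03/0.754 = 2.366, the competitive rate law is v = Vmax[S] / (αKm + [S]).
v = 77.7×8.09 / (2.366×6.05 + 8.09) = 628.6/22.40 = 28.1 μmol/min.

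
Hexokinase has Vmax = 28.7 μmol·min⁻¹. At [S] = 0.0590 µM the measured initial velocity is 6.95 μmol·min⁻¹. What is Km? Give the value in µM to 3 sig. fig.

0.185 µM

v/Vmax = 6.95/28.7 = 0.2422 = [S]/(Km+[S]).
So Km + [S] = [S]/0.2422 = 0.2436 µM, giving Km = 0.2436 − 0.0590 = 0.185 µM.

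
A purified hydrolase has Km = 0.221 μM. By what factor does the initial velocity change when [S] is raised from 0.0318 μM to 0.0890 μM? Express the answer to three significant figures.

Since Vmax cancels, v₂/v₁ = [S]₂(Km+[S]₁) / [S]₁(Km+[S]₂).
= 0.0890×(0.221+0.0318) / (0.0318×(0.221+0.0890)) = 0.02250/0.009858 = 2.28.

2.28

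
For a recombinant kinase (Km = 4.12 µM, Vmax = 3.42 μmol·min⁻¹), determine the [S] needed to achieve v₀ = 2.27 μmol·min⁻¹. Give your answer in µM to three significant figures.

The required fractional saturation is v/Vmax = 2.27/3.42 = 0.6637.
Then [S]/(Km+[S]) = 0.6637 ⇒ [S] = 4.12 × 0.6637/(1 − 0.6637) = 8.13 µM.

8.13 µM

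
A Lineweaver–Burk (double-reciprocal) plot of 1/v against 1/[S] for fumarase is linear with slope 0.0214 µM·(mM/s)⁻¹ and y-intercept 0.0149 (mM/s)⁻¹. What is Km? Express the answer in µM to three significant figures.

1.44 µM

y-intercept = 1/Vmax ⇒ Vmax = 67.1 mM/s; slope = Km/Vmax ⇒ Km = slope × Vmax.
Km = 0.0214 × 67.1 = 1.44 µM.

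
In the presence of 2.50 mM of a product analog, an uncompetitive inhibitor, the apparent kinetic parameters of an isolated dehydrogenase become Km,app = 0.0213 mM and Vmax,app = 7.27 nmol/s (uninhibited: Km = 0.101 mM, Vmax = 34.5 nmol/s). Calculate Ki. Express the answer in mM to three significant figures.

Uncompetitive: Vmax,app = Vmax/α (and Km,app = Km/α) with α = 1 + [I]/Ki.
α = Vmax/Vmax,app = 34.5/7.27 = 4.746.
Ki = [I]/(α − 1) = 2.50/3.746 = 0.667 mM.

0.667 mM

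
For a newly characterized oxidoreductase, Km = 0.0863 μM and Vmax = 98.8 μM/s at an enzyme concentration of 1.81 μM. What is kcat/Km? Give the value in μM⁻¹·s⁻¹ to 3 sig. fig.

kcat = Vmax/[E]total = 98.8/1.81 = 54.6 s⁻¹.
kcat/Km = 54.6/0.0863 = 633 μM⁻¹·s⁻¹.

633 μM⁻¹·s⁻¹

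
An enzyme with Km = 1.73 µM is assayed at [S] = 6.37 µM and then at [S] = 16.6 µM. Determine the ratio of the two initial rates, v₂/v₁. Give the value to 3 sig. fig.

The fractional saturations are [S]/(Km+[S]) = 6.37/8.100 = 0.7864 and 16.6/18.33 = 0.9056.
v₂/v₁ is just their ratio: 0.9056/0.7864 = 1.15.

1.15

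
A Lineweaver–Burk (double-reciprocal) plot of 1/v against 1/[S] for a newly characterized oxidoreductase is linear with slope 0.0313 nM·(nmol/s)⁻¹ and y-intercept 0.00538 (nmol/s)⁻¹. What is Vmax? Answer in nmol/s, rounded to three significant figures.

186 nmol/s

The y-intercept of a Lineweaver–Burk plot equals 1/Vmax, so Vmax = 1/0.00538 = 186 nmol/s.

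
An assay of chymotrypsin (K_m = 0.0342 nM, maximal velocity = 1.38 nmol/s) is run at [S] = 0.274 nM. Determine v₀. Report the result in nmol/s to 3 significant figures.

1.23 nmol/s

[S]/(Km+[S]) = 0.274/0.3082 = 0.8890, the fractional saturation.
v = 0.8890 × Vmax = 0.8890 × 1.38 = 1.23 nmol/s.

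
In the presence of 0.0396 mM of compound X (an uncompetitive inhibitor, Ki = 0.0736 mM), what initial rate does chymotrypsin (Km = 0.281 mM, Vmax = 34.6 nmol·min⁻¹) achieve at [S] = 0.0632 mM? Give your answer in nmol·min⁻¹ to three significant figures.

5.78 nmol·min⁻¹

α = 1 + [I]/Ki = 1 + 0.0396/0.0736 = 1.538.
For an uncompetitive inhibitor, both parameters are divided by α, giving Vmax/α and Km/α: Km,app = 0.183 mM, Vmax,app = 22.5 nmol·min⁻¹.
v = Vmax,app·[S]/(Km,app + [S]) = 22.5 × 0.0632/(0.183 + 0.0632) = 5.78 nmol·min⁻¹.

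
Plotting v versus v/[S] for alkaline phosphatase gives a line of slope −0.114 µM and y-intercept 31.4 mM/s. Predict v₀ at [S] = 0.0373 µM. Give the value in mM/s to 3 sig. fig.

In the Eadie–Hofstee form v = Vmax − Km·(v/[S]), the slope is −Km and the intercept is Vmax, so Km = 0.114 µM and Vmax = 31.4 mM/s.
v = 31.4 × 0.0373/(0.114 + 0.0373) = 7.74 mM/s.

7.74 mM/s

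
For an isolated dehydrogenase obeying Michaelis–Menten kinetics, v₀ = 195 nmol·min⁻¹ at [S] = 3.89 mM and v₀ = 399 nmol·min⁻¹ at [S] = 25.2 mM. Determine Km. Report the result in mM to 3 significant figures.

In reciprocal form, 1/v = (Km/Vmax)·(1/[S]) + 1/Vmax. The two points give (1/[S], 1/v) = (0.2571, 0.005128) and (0.03968, 0.002506).
Slope = (0.005128 − 0.002506)/(0.2571 − 0.03968) = 0.01206; intercept = 0.005128 − 0.01206×0.2571 = 0.002028.
Vmax = 1/intercept = 493 nmol·min⁻¹; Km = slope × Vmax = 0.01206 × 493 = 5.95 mM.

5.95 mM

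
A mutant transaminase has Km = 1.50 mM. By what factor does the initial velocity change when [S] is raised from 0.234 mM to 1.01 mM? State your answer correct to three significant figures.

2.98

Since Vmax cancels, v₂/v₁ = [S]₂(Km+[S]₁) / [S]₁(Km+[S]₂).
= 1.01×(1.50+0.234) / (0.234×(1.50+1.01)) = 1.751/0.5873 = 2.98.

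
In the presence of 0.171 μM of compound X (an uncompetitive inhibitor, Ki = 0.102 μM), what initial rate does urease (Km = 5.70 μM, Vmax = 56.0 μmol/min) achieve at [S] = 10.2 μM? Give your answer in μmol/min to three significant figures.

α = 1 + [I]/Ki = 1 + 0.171/0.102 = 2.676.
For an uncompetitive inhibitor, both parameters are divided by α, giving Vmax/α and Km/α: Km,app = 2.13 μM, Vmax,app = 20.9 μmol/min.
v = Vmax,app·[S]/(Km,app + [S]) = 20.9 × 10.2/(2.13 + 10.2) = 17.3 μmol/min.

17.3 μmol/min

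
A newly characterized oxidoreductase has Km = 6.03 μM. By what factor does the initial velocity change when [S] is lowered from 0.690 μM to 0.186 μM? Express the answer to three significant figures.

0.291

The fractional saturations are [S]/(Km+[S]) = 0.690/6.720 = 0.1027 and 0.186/6.216 = 0.02992.
v₂/v₁ is just their ratio: 0.02992/0.1027 = 0.291.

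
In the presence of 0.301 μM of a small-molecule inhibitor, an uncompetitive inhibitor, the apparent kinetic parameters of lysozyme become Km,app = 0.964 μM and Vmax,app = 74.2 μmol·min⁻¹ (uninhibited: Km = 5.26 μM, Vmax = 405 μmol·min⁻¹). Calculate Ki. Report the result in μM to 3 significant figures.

0.0675 μM

Uncompetitive: Vmax,app = Vmax/α (and Km,app = Km/α) with α = 1 + [I]/Ki.
α = Vmax/Vmax,app = 405/74.2 = 5.458.
Ki = [I]/(α − 1) = 0.301/4.458 = 0.0675 μM.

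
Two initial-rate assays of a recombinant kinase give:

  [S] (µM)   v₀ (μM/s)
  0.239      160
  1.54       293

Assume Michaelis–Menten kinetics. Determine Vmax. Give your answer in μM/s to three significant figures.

346 μM/s

In reciprocal form, 1/v = (Km/Vmax)·(1/[S]) + 1/Vmax. The two points give (1/[S], 1/v) = (4.184, 0.006250) and (0.6494, 0.003413).
Slope = (0.006250 − 0.003413)/(4.184 − 0.6494) = 0.0008026; intercept = 0.006250 − 0.0008026×4.184 = 0.002892.
Vmax = 1/intercept = 346 μM/s; Km = slope × Vmax = 0.0008026 × 346 = 0.278 µM.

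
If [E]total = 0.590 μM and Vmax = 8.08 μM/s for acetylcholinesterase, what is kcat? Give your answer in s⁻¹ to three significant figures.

kcat = Vmax/[E]total = 8.08 μM/s / 0.590 μM = 13.7 s⁻¹.

13.7 s⁻¹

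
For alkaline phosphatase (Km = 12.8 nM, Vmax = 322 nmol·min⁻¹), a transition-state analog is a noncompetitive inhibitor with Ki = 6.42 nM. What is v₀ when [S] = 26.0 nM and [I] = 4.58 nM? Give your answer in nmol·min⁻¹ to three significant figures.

126 nmol·min⁻¹

With α = 1 + [I]/Ki = 1 + 4.58/6.42 = 1.713, the noncompetitive rate law is v = (Vmax/α)·[S] / (Km + [S]).
v = (322/1.713)×26.0 / (12.8 + 26.0) = 4886/38.80 = 126 nmol·min⁻¹.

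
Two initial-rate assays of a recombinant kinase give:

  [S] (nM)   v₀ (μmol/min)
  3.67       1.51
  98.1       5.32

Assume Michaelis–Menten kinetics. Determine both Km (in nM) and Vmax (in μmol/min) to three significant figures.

In reciprocal form, 1/v = (Km/Vmax)·(1/[S]) + 1/Vmax. The two points give (1/[S], 1/v) = (0.2725, 0.6623) and (0.01019, 0.1880).
Slope = (0.6623 − 0.1880)/(0.2725 − 0.01019) = 1.808; intercept = 0.6623 − 1.808×0.2725 = 0.1695.
Vmax = 1/intercept = 5.90 μmol/min; Km = slope × Vmax = 1.808 × 5.90 = 10.7 nM.

Km = 10.7 nM; Vmax = 5.90 μmol/min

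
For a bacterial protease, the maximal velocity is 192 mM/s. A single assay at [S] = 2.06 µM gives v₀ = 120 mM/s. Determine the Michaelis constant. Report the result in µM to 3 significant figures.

v/Vmax = 120/192 = 0.6250 = [S]/(Km+[S]).
So Km + [S] = [S]/0.6250 = 3.296 µM, giving Km = 3.296 − 2.06 = 1.24 µM.

1.24 µM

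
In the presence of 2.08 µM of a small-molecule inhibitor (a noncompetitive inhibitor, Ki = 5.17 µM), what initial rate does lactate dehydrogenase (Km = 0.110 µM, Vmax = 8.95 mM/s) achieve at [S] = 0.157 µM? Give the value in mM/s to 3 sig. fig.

3.75 mM/s

α = 1 + [I]/Ki = 1 + 2.08/5.17 = 1.402.
For a noncompetitive inhibitor, Vmax is reduced to Vmax/α while Km is unchanged: Km,app = 0.110 µM, Vmax,app = 6.38 mM/s.
v = Vmax,app·[S]/(Km,app + [S]) = 6.38 × 0.157/(0.110 + 0.157) = 3.75 mM/s.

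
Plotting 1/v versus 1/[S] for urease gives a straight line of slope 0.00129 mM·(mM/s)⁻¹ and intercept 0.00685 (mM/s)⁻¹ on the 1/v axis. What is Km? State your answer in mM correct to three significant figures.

y-intercept = 1/Vmax ⇒ Vmax = 146 mM/s; slope = Km/Vmax ⇒ Km = slope × Vmax.
Km = 0.00129 × 146 = 0.188 mM.

0.188 mM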